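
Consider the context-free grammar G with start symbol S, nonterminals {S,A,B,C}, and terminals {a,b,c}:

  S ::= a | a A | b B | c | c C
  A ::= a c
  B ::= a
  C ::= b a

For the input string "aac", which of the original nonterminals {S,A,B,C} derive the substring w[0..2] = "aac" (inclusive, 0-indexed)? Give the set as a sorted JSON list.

Convert to CNF:
  S -> T0 A | T1 C | T2 B | a | c
  A -> T0 T1
  B -> a
  C -> T2 T0
  T0 -> a
  T1 -> c
  T2 -> b

Fill CYK table bottom-up — only the sub-triangle for w[0..2]:
  [0..0]={B,S,T0}  "a"  orig:{B,S}
  [1..1]={B,S,T0}  "a"  orig:{B,S}
  [2..2]={S,T1}  "c"  orig:{S}
  [0..1]=∅  "aa"
  [1..2]={A}  "ac"
  [0..2]={S}  "aac"

Original NTs in T[0,2] deriving "aac": ["S"]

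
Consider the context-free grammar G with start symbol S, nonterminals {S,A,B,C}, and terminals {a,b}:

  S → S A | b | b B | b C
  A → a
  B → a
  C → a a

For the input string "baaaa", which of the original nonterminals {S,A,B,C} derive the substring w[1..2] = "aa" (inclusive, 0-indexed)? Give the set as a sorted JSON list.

CNF form of G:
  S -> S A | T1 B | T1 C | b
  A -> a
  B -> a
  C -> T0 T0
  T0 -> a
  T1 -> b

CYK table (by increasing span) — only the sub-triangle for w[1..2]:
  T[1,1] 'a' = {A,B,T0}  orig:{A,B}
  T[2,2] 'a' = {A,B,T0}  orig:{A,B}
  T[1,2] 'aa' = {C}

Original NTs in T[1,2] deriving "aa": ["C"]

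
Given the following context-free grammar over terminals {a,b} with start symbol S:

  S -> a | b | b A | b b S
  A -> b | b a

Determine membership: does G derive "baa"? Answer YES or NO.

Convert to CNF:
  S -> T0 A | T0 X2 | a | b
  A -> T0 T1 | b
  T0 -> b
  T1 -> a
  X2 -> T0 S

CYK fill:
  cell(0,0) b: {A,S,T0}  orig:{A,S}
  cell(1,1) a: {S,T1}  orig:{S}
  cell(2,2) a: {S,T1}  orig:{S}
  cell(0,1) ba: {A,X2}  orig:{A}
  cell(1,2) aa: ∅
  cell(0,2) baa: ∅

S ∉ T[0,2] ⇒ NO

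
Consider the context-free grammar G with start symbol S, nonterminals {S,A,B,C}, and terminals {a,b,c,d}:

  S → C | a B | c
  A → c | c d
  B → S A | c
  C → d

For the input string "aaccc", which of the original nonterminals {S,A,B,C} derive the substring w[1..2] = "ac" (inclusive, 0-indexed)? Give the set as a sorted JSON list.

CNF form of G:
  S -> T2 B | c | d
  A -> T0 T1 | c
  B -> S A | c
  C -> d
  T0 -> c
  T1 -> d
  T2 -> a

CYK table (by increasing span) — only the sub-triangle for w[1..2]:
  T[1,1] 'a' = {T2}  orig:{}
  T[2,2] 'c' = {A,B,S,T0}  orig:{A,B,S}
  T[1,2] 'ac' = {S}

Original NTs in T[1,2] deriving "ac": ["S"]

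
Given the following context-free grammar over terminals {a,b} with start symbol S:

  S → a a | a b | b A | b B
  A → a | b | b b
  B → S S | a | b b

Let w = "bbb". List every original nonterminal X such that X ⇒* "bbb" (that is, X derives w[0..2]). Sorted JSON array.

Convert to CNF:
  S -> T0 A | T0 B | T1 T0 | T1 T1
  A -> T0 T0 | a | b
  B -> S S | T0 T0 | a
  T0 -> b
  T1 -> a

Fill CYK table bottom-up — only the sub-triangle for w[0..2]:
  cell(0,0) b: {A,T0}  orig:{A}
  cell(1,1) b: {A,T0}  orig:{A}
  cell(2,2) b: {A,T0}  orig:{A}
  cell(0,1) bb: {A,B,S}
  cell(1,2) bb: {A,B,S}
  cell(0,2) bbb: {S}

Original NTs in T[0,2] deriving "bbb": ["S"]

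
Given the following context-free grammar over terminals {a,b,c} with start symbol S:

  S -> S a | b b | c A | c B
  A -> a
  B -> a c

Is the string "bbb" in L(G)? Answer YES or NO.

CNF form of G:
  S -> S T0 | T1 A | T1 B | T2 T2
  A -> a
  B -> T0 T1
  T0 -> a
  T1 -> c
  T2 -> b

CYK table (by increasing span):
  cell(0,0) b: {T2}  orig:{}
  cell(1,1) b: {T2}  orig:{}
  cell(2,2) b: {T2}  orig:{}
  cell(0,1) bb: {S}
  cell(1,2) bb: {S}
  cell(0,2) bbb: ∅

S ∉ T[0,2] ⇒ NO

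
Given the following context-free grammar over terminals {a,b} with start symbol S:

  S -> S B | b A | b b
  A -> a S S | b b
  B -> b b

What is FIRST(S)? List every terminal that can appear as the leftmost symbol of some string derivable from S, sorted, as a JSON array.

FIRST iteration:
iter 1:
  A via A→a S S: +{a}
  A via A→b b: +{b}
  B via B→b b: +{b}
  S via S→b A: +{b}
  FIRST[S]={b}  FIRST[A]={a,b}  FIRST[B]={b}
iter 2: — fixpoint
  FIRST[S]={b}  FIRST[A]={a,b}  FIRST[B]={b}

FIRST(S) = ["b"]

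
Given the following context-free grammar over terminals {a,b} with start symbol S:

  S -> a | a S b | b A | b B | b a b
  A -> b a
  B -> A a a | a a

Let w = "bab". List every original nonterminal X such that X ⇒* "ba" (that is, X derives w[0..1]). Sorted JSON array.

Convert to CNF:
  S -> T0 A | T0 B | T0 X4 | T1 X3 | a
  A -> T0 T1
  B -> A X2 | T1 T1
  T0 -> b
  T1 -> a
  X2 -> T1 T1
  X3 -> S T0
  X4 -> T1 T0

CYK fill — only the sub-triangle for w[0..1]:
  [0..0]={T0}  "b"  orig:{}
  [1..1]={S,T1}  "a"  orig:{S}
  [0..1]={A}  "ba"

Original NTs in T[0,1] deriving "ba": ["A"]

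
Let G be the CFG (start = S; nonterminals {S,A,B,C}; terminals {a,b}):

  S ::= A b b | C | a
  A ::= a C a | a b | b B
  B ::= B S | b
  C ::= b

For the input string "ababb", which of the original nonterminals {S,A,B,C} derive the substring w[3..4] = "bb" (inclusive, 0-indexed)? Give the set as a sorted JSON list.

Convert to CNF:
  S -> A X3 | a | b
  A -> T0 T1 | T0 X2 | T1 B
  B -> B S | b
  C -> b
  T0 -> a
  T1 -> b
  X2 -> C T0
  X3 -> T1 T1

Fill CYK table bottom-up (cells [i..j] with 3 ≤ i ≤ j ≤ 4 only):
  [3..3]={B,C,S,T1}  "b"  orig:{B,C,S}
  [4..4]={B,C,S,T1}  "b"  orig:{B,C,S}
  [3..4]={A,B,X3}  "bb"  orig:{A,B}

Original NTs in T[3,4] deriving "bb": ["A", "B"]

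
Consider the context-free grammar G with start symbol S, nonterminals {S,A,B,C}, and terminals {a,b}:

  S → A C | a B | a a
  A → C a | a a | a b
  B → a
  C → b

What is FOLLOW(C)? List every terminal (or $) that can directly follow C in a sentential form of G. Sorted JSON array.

Compute FIRST by fixpoint:
round 1:
  A via A→a a: +{a}
  B via B→a: +{a}
  C via C→b: +{b}
  S via S→A C: +{a}
  FIRST[S]={a}  FIRST[A]={a}  FIRST[B]={a}  FIRST[C]={b}
round 2:
  A via A→C a: +{b}
  S via S→A C: +{b}
  FIRST[S]={a,b}  FIRST[A]={a,b}  FIRST[B]={a}  FIRST[C]={b}
round 3: — fixpoint
  FIRST[S]={a,b}  FIRST[A]={a,b}  FIRST[B]={a}  FIRST[C]={b}

FOLLOW iteration:
seed FOLLOW(S) with $
iter 1:
  A→C a: FOLLOW(C) ⊇ FIRST(a) = {a}; new: +{a}
  S→A C: FOLLOW(A) ⊇ FIRST(C) = {b}; new: +{b}
  S→A C: FOLLOW(C) ⊇ FOLLOW(S) ⊇ {$}; new: +{$}
  S→a B: FOLLOW(B) ⊇ FOLLOW(S) ⊇ {$}; new: +{$}
  FOLLOW(S)={$}  FOLLOW(A)={b}  FOLLOW(B)={$}  FOLLOW(C)={$,a}
iter 2: done
  FOLLOW(S)={$}  FOLLOW(A)={b}  FOLLOW(B)={$}  FOLLOW(C)={$,a}

FOLLOW(C) = ["$", "a"]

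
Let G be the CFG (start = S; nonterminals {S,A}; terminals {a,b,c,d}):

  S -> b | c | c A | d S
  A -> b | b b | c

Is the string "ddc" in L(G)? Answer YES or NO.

CNF form of G:
  S -> T1 A | T2 S | b | c
  A -> T0 T0 | b | c
  T0 -> b
  T1 -> c
  T2 -> d

CYK fill:
  T[0,0] 'd' = {T2}  orig:{}
  T[1,1] 'd' = {T2}  orig:{}
  T[2,2] 'c' = {A,S,T1}  orig:{A,S}
  T[0,1] 'dd' = ∅
  T[1,2] 'dc' = {S}
  T[0,2] 'ddc' = {S}

S ∈ T[0,2] ⇒ YES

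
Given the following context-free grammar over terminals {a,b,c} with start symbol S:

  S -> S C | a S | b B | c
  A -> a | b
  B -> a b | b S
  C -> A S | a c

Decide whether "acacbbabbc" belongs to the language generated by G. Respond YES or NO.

Convert to CNF:
  S -> S C | T0 S | T1 B | c
  A -> a | b
  B -> T0 T1 | T1 S
  C -> A S | T0 T2
  T0 -> a
  T1 -> b
  T2 -> c

Fill CYK table bottom-up:
  T[0,0] 'a' = {A,T0}  orig:{A}
  T[1,1] 'c' = {S,T2}  orig:{S}
  T[2,2] 'a' = {A,T0}  orig:{A}
  T[3,3] 'c' = {S,T2}  orig:{S}
  T[4,4] 'b' = {A,T1}  orig:{A}
  T[5,5] 'b' = {A,T1}  orig:{A}
  T[6,6] 'a' = {A,T0}  orig:{A}
  T[7,7] 'b' = {A,T1}  orig:{A}
  T[8,8] 'b' = {A,T1}  orig:{A}
  T[9,9] 'c' = {S,T2}  orig:{S}
  T[0,1] 'ac' = {C,S}
  T[1,2] 'ca' = ∅
  T[2,3] 'ac' = {C,S}
  T[3,4] 'cb' = ∅
  T[4,5] 'bb' = ∅
  T[5,6] 'ba' = ∅
  T[6,7] 'ab' = {B}
  T[7,8] 'bb' = ∅
  T[8,9] 'bc' = {B,C}
  T[0,2] 'aca' = ∅
  T[1,3] 'cac' = {S}
  T[2,4] 'acb' = ∅
  T[3,5] 'cbb' = ∅
  T[4,6] 'bba' = ∅
  T[5,7] 'bab' = {S}
  T[6,8] 'abb' = ∅
  T[7,9] 'bbc' = {S}
  T[0,3] 'acac' = {C,S}
  T[1,4] 'cacb' = ∅
  T[2,5] 'acbb' = ∅
  T[3,6] 'cbba' = ∅
  T[4,7] 'bbab' = {B,C}
  T[5,8] 'babb' = ∅
  T[6,9] 'abbc' = {C,S}
  T[0,4] 'acacb' = ∅
  T[1,5] 'cacbb' = ∅
  T[2,6] 'acbba' = ∅
  T[3,7] 'cbbab' = {S}
  T[4,8] 'bbabb' = ∅
  T[5,9] 'babbc' = {B,C,S}
  T[0,5] 'acacbb' = ∅
  T[1,6] 'cacbba' = ∅
  T[2,7] 'acbbab' = {C,S}
  T[3,8] 'cbbabb' = ∅
  T[4,9] 'bbabbc' = {B,C,S}
  T[0,6] 'acacbba' = ∅
  T[1,7] 'cacbbab' = {S}
  T[2,8] 'acbbabb' = ∅
  T[3,9] 'cbbabbc' = {S}
  T[0,7] 'acacbbab' = {C,S}
  T[1,8] 'cacbbabb' = ∅
  T[2,9] 'acbbabbc' = {C,S}
  T[0,8] 'acacbbabb' = ∅
  T[1,9] 'cacbbabbc' = {S}
  T[0,9] 'acacbbabbc' = {C,S}

S ∈ T[0,9] ⇒ YES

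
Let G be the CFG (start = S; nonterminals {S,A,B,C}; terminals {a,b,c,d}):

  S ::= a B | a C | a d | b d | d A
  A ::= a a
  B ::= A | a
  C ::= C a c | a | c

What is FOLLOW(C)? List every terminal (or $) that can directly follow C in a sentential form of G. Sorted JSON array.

Compute FIRST by fixpoint:
round 1:
  A via A→a a: +{a}
  B via B→A: +{a}
  C via C→a: +{a}
  C via C→c: +{c}
  S via S→a B: +{a}
  S via S→b d: +{b}
  S via S→d A: +{d}
  FIRST(S)={a,b,d}  FIRST(A)={a}  FIRST(B)={a}  FIRST(C)={a,c}
round 2: (no change)
  FIRST(S)={a,b,d}  FIRST(A)={a}  FIRST(B)={a}  FIRST(C)={a,c}

Compute FOLLOW by fixpoint:
FOLLOW(S) := {$}
[1]
  C→C a c: FOLLOW(C) ⊇ FIRST(a) = {a}; new: +{a}
  S→a B: FOLLOW(B) ⊇ FOLLOW(S) ⊇ {$}; new: +{$}
  S→a C: FOLLOW(C) ⊇ FOLLOW(S) ⊇ {$}; new: +{$}
  S→d A: FOLLOW(A) ⊇ FOLLOW(S) ⊇ {$}; new: +{$}
  FOLLOW(S)={$}  FOLLOW(A)={$}  FOLLOW(B)={$}  FOLLOW(C)={$,a}
[2] — fixpoint
  FOLLOW(S)={$}  FOLLOW(A)={$}  FOLLOW(B)={$}  FOLLOW(C)={$,a}

FOLLOW(C) = ["$", "a"]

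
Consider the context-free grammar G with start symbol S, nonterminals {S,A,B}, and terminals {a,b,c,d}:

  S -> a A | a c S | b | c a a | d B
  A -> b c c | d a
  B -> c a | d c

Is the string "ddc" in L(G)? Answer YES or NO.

Convert to CNF:
  S -> T1 X6 | T2 B | T3 A | T3 X5 | b
  A -> T0 X4 | T2 T3
  B -> T1 T3 | T2 T1
  T0 -> b
  T1 -> c
  T2 -> d
  T3 -> a
  X4 -> T1 T1
  X5 -> T1 S
  X6 -> T3 T3

CYK table (by increasing span):
  cell(0,0) d: {T2}  orig:{}
  cell(1,1) d: {T2}  orig:{}
  cell(2,2) c: {T1}  orig:{}
  cell(0,1) dd: ∅
  cell(1,2) dc: {B}
  cell(0,2) ddc: {S}

S ∈ T[0,2] ⇒ YES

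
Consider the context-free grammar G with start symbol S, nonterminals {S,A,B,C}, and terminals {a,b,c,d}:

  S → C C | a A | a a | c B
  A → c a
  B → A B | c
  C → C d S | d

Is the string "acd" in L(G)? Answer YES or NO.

Convert to CNF:
  S -> C C | T0 B | T1 A | T1 T1
  A -> T0 T1
  B -> A B | c
  C -> C X3 | d
  T0 -> c
  T1 -> a
  T2 -> d
  X3 -> T2 S

CYK fill:
  T[0,0] 'a' = {T1}  orig:{}
  T[1,1] 'c' = {B,T0}  orig:{B}
  T[2,2] 'd' = {C,T2}  orig:{C}
  T[0,1] 'ac' = ∅
  T[1,2] 'cd' = ∅
  T[0,2] 'acd' = ∅

S ∉ T[0,2] ⇒ NO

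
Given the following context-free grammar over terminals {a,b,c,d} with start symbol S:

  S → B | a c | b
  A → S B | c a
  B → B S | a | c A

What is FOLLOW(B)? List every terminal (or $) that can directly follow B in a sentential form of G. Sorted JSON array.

Compute FIRST by fixpoint:
iter 1:
  A via A→c a: +{c}
  B via B→a: +{a}
  B via B→c A: +{c}
  S via S→B: +{a,c}
  S via S→b: +{b}
  FIRST(S)={a,b,c}  FIRST(A)={c}  FIRST(B)={a,c}
iter 2:
  A via A→S B: +{a,b}
  FIRST(S)={a,b,c}  FIRST(A)={a,b,c}  FIRST(B)={a,c}
iter 3: (stable)
  FIRST(S)={a,b,c}  FIRST(A)={a,b,c}  FIRST(B)={a,c}

FOLLOW iteration:
seed FOLLOW(S) with $
pass 1:
  A→S B: FOLLOW(S) ⊇ FIRST(B) = {a,c}; new: +{a,c}
  B→B S: FOLLOW(B) ⊇ FIRST(S) = {a,b,c}; new: +{a,b,c}
  B→B S: FOLLOW(S) ⊇ FOLLOW(B) ⊇ {a,b,c}; new: +{b}
  B→c A: FOLLOW(A) ⊇ FOLLOW(B) ⊇ {a,b,c}; new: +{a,b,c}
  S→B: FOLLOW(B) ⊇ FOLLOW(S) ⊇ {$,a,b,c}; new: +{$}
  FOLLOW(S)={$,a,b,c}  FOLLOW(A)={a,b,c}  FOLLOW(B)={$,a,b,c}
pass 2:
  B→c A: FOLLOW(A) ⊇ FOLLOW(B) ⊇ {$,a,b,c}; new: +{$}
  FOLLOW(S)={$,a,b,c}  FOLLOW(A)={$,a,b,c}  FOLLOW(B)={$,a,b,c}
pass 3: — fixpoint
  FOLLOW(S)={$,a,b,c}  FOLLOW(A)={$,a,b,c}  FOLLOW(B)={$,a,b,c}

FOLLOW(B) = ["$", "a", "b", "c"]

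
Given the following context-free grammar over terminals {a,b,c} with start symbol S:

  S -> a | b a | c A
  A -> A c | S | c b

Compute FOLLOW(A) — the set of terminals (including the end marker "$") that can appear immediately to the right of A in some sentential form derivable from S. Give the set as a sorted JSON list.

FIRST sets, iterate to fixpoint:
iter 1:
  A via A→c b: +{c}
  S via S→a: +{a}
  S via S→b a: +{b}
  S via S→c A: +{c}
  S: {a,b,c}  A: {c}
iter 2:
  A via A→S: +{a,b}
  S: {a,b,c}  A: {a,b,c}
iter 3: done
  S: {a,b,c}  A: {a,b,c}

FOLLOW sets:
seed FOLLOW(S) with $
[1]
  A→A c: FOLLOW(A) ⊇ FIRST(c) = {c}; new: +{c}
  A→S: FOLLOW(S) ⊇ FOLLOW(A) ⊇ {c}; new: +{c}
  S→c A: FOLLOW(A) ⊇ FOLLOW(S) ⊇ {$,c}; new: +{$}
  S: {$,c}  A: {$,c}
[2] done
  S: {$,c}  A: {$,c}

FOLLOW(A) = ["$", "c"]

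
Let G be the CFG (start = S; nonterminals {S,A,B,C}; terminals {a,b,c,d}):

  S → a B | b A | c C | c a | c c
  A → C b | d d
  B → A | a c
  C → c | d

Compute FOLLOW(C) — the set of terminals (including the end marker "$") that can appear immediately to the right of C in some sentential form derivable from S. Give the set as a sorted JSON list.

Compute FIRST by fixpoint:
[1]
  A via A→d d: +{d}
  B via B→A: +{d}
  B via B→a c: +{a}
  C via C→c: +{c}
  C via C→d: +{d}
  S via S→a B: +{a}
  S via S→b A: +{b}
  S via S→c C: +{c}
  FIRST[S]={a,b,c}  FIRST[A]={d}  FIRST[B]={a,d}  FIRST[C]={c,d}
[2]
  A via A→C b: +{c}
  B via B→A: +{c}
  FIRST[S]={a,b,c}  FIRST[A]={c,d}  FIRST[B]={a,c,d}  FIRST[C]={c,d}
[3] — fixpoint
  FIRST[S]={a,b,c}  FIRST[A]={c,d}  FIRST[B]={a,c,d}  FIRST[C]={c,d}

FOLLOW iteration:
initialize: $ ∈ FOLLOW(S)
[1]
  A→C b: FOLLOW(C) ⊇ FIRST(b) = {b}; new: +{b}
  S→a B: FOLLOW(B) ⊇ FOLLOW(S) ⊇ {$}; new: +{$}
  S→b A: FOLLOW(A) ⊇ FOLLOW(S) ⊇ {$}; new: +{$}
  S→c C: FOLLOW(C) ⊇ FOLLOW(S) ⊇ {$}; new: +{$}
  FOLLOW[S]={$}  FOLLOW[A]={$}  FOLLOW[B]={$}  FOLLOW[C]={$,b}
[2] — fixpoint
  FOLLOW[S]={$}  FOLLOW[A]={$}  FOLLOW[B]={$}  FOLLOW[C]={$,b}

FOLLOW(C) = ["$", "b"]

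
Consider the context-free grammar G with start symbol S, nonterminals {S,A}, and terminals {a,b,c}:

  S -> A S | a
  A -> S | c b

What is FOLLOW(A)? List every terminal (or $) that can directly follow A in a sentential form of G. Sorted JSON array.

FIRST iteration:
pass 1:
  A via A→c b: +{c}
  S via S→A S: +{c}
  S via S→a: +{a}
  S: {a,c}  A: {c}
pass 2:
  A via A→S: +{a}
  S: {a,c}  A: {a,c}
pass 3: (no change)
  S: {a,c}  A: {a,c}

FOLLOW sets:
initialize: $ ∈ FOLLOW(S)
round 1:
  S→A S: FOLLOW(A) ⊇ FIRST(S) = {a,c}; new: +{a,c}
  FOLLOW[S]={$}  FOLLOW[A]={a,c}
round 2:
  A→S: FOLLOW(S) ⊇ FOLLOW(A) ⊇ {a,c}; new: +{a,c}
  FOLLOW[S]={$,a,c}  FOLLOW[A]={a,c}
round 3: (stable)
  FOLLOW[S]={$,a,c}  FOLLOW[A]={a,c}

FOLLOW(A) = ["a", "c"]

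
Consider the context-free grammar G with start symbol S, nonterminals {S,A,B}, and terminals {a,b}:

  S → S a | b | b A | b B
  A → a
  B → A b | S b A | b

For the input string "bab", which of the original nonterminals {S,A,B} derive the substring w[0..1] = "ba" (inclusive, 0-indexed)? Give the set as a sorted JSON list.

CNF form of G:
  S -> S T1 | T0 A | T0 B | b
  A -> a
  B -> A T0 | S X2 | b
  T0 -> b
  T1 -> a
  X2 -> T0 A

CYK table (by increasing span) — only the sub-triangle for w[0..1]:
  [0..0]={B,S,T0}  "b"  orig:{B,S}
  [1..1]={A,T1}  "a"  orig:{A}
  [0..1]={S,X2}  "ba"  orig:{S}

Original NTs in T[0,1] deriving "ba": ["S"]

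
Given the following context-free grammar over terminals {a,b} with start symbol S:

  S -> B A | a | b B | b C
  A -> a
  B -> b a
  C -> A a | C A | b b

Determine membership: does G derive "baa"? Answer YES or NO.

Convert to CNF:
  S -> B A | T0 B | T0 C | a
  A -> a
  B -> T0 T1
  C -> A T1 | C A | T0 T0
  T0 -> b
  T1 -> a

CYK table (by increasing span):
  T[0,0] 'b' = {T0}  orig:{}
  T[1,1] 'a' = {A,S,T1}  orig:{A,S}
  T[2,2] 'a' = {A,S,T1}  orig:{A,S}
  T[0,1] 'ba' = {B}
  T[1,2] 'aa' = {C}
  T[0,2] 'baa' = {S}

S ∈ T[0,2] ⇒ YES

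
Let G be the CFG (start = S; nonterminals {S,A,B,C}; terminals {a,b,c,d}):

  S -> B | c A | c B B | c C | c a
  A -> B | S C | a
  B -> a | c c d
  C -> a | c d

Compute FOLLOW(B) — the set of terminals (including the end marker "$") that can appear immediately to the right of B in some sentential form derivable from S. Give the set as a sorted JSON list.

Compute FIRST by fixpoint:
round 1:
  A via A→a: +{a}
  B via B→a: +{a}
  B via B→c c d: +{c}
  C via C→a: +{a}
  C via C→c d: +{c}
  S via S→B: +{a,c}
  FIRST[S]={a,c}  FIRST[A]={a}  FIRST[B]={a,c}  FIRST[C]={a,c}
round 2:
  A via A→B: +{c}
  FIRST[S]={a,c}  FIRST[A]={a,c}  FIRST[B]={a,c}  FIRST[C]={a,c}
round 3: done
  FIRST[S]={a,c}  FIRST[A]={a,c}  FIRST[B]={a,c}  FIRST[C]={a,c}

FOLLOW iteration:
initialize: $ ∈ FOLLOW(S)
round 1:
  A→S C: FOLLOW(S) ⊇ FIRST(C) = {a,c}; new: +{a,c}
  S→B: FOLLOW(B) ⊇ FOLLOW(S) ⊇ {$,a,c}; new: +{$,a,c}
  S→c A: FOLLOW(A) ⊇ FOLLOW(S) ⊇ {$,a,c}; new: +{$,a,c}
  S→c C: FOLLOW(C) ⊇ FOLLOW(S) ⊇ {$,a,c}; new: +{$,a,c}
  FOLLOW[S]={$,a,c}  FOLLOW[A]={$,a,c}  FOLLOW[B]={$,a,c}  FOLLOW[C]={$,a,c}
round 2: — fixpoint
  FOLLOW[S]={$,a,c}  FOLLOW[A]={$,a,c}  FOLLOW[B]={$,a,c}  FOLLOW[C]={$,a,c}

FOLLOW(B) = ["$", "a", "c"]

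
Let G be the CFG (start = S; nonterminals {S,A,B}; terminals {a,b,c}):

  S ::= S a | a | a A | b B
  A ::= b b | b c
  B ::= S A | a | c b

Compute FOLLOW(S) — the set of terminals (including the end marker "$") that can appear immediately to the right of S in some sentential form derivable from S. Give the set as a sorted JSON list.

FIRST iteration:
iter 1:
  A via A→b b: +{b}
  B via B→a: +{a}
  B via B→c b: +{c}
  S via S→a: +{a}
  S via S→b B: +{b}
  S: {a,b}  A: {b}  B: {a,c}
iter 2:
  B via B→S A: +{b}
  S: {a,b}  A: {b}  B: {a,b,c}
iter 3: done
  S: {a,b}  A: {b}  B: {a,b,c}

FOLLOW sets:
initialize: $ ∈ FOLLOW(S)
iter 1:
  B→S A: FOLLOW(S) ⊇ FIRST(A) = {b}; new: +{b}
  S→S a: FOLLOW(S) ⊇ FIRST(a) = {a}; new: +{a}
  S→a A: FOLLOW(A) ⊇ FOLLOW(S) ⊇ {$,a,b}; new: +{$,a,b}
  S→b B: FOLLOW(B) ⊇ FOLLOW(S) ⊇ {$,a,b}; new: +{$,a,b}
  FOLLOW(S)={$,a,b}  FOLLOW(A)={$,a,b}  FOLLOW(B)={$,a,b}
iter 2: (stable)
  FOLLOW(S)={$,a,b}  FOLLOW(A)={$,a,b}  FOLLOW(B)={$,a,b}

FOLLOW(S) = ["$", "a", "b"]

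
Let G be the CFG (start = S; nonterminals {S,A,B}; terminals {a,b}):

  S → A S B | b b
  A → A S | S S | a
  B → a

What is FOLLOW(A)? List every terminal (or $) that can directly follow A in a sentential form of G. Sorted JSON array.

FIRST iteration:
iter 1:
  A via A→a: +{a}
  B via B→a: +{a}
  S via S→A S B: +{a}
  S via S→b b: +{b}
  FIRST(S)={a,b}  FIRST(A)={a}  FIRST(B)={a}
iter 2:
  A via A→S S: +{b}
  FIRST(S)={a,b}  FIRST(A)={a,b}  FIRST(B)={a}
iter 3: done
  FIRST(S)={a,b}  FIRST(A)={a,b}  FIRST(B)={a}

FOLLOW sets:
FOLLOW(S) := {$}
round 1:
  A→A S: FOLLOW(A) ⊇ FIRST(S) = {a,b}; new: +{a,b}
  A→A S: FOLLOW(S) ⊇ FOLLOW(A) ⊇ {a,b}; new: +{a,b}
  S→A S B: FOLLOW(B) ⊇ FOLLOW(S) ⊇ {$,a,b}; new: +{$,a,b}
  FOLLOW[S]={$,a,b}  FOLLOW[A]={a,b}  FOLLOW[B]={$,a,b}
round 2: done
  FOLLOW[S]={$,a,b}  FOLLOW[A]={a,b}  FOLLOW[B]={$,a,b}

FOLLOW(A) = ["a", "b"]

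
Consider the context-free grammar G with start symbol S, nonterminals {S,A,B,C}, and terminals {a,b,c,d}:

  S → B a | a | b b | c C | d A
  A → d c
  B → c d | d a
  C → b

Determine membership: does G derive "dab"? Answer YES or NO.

CNF form of G:
  S -> B T2 | T0 A | T1 C | T3 T3 | a
  A -> T0 T1
  B -> T0 T2 | T1 T0
  C -> b
  T0 -> d
  T1 -> c
  T2 -> a
  T3 -> b

CYK fill:
  [0..0]={T0}  "d"  orig:{}
  [1..1]={S,T2}  "a"  orig:{S}
  [2..2]={C,T3}  "b"  orig:{C}
  [0..1]={B}  "da"
  [1..2]=∅  "ab"
  [0..2]=∅  "dab"

S ∉ T[0,2] ⇒ NO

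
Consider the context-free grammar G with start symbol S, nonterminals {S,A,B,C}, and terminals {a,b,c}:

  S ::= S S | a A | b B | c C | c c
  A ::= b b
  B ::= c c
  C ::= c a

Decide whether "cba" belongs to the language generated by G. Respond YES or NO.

Convert to CNF:
  S -> S S | T0 B | T1 C | T1 T1 | T2 A
  A -> T0 T0
  B -> T1 T1
  C -> T1 T2
  T0 -> b
  T1 -> c
  T2 -> a

CYK fill:
  T[0,0] 'c' = {T1}  orig:{}
  T[1,1] 'b' = {T0}  orig:{}
  T[2,2] 'a' = {T2}  orig:{}
  T[0,1] 'cb' = ∅
  T[1,2] 'ba' = ∅
  T[0,2] 'cba' = ∅

S ∉ T[0,2] ⇒ NO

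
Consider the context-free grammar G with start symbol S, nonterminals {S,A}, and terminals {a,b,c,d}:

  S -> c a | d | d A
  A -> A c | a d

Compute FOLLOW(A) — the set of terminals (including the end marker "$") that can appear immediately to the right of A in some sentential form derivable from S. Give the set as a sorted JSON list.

Compute FIRST by fixpoint:
iter 1:
  A via A→a d: +{a}
  S via S→c a: +{c}
  S via S→d: +{d}
  S: {c,d}  A: {a}
iter 2: — fixpoint
  S: {c,d}  A: {a}

FOLLOW iteration:
FOLLOW(S) := {$}
[1]
  A→A c: FOLLOW(A) ⊇ FIRST(c) = {c}; new: +{c}
  S→d A: FOLLOW(A) ⊇ FOLLOW(S) ⊇ {$}; new: +{$}
  S: {$}  A: {$,c}
[2] — fixpoint
  S: {$}  A: {$,c}

FOLLOW(A) = ["$", "c"]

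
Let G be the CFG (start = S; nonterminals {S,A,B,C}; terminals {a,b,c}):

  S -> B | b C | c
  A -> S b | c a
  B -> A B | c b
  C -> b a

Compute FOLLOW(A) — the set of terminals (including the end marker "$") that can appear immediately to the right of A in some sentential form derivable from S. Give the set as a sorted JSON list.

FIRST iteration:
pass 1:
  A via A→c a: +{c}
  B via B→A B: +{c}
  C via C→b a: +{b}
  S via S→B: +{c}
  S via S→b C: +{b}
  S: {b,c}  A: {c}  B: {c}  C: {b}
pass 2:
  A via A→S b: +{b}
  B via B→A B: +{b}
  S: {b,c}  A: {b,c}  B: {b,c}  C: {b}
pass 3: (no change)
  S: {b,c}  A: {b,c}  B: {b,c}  C: {b}

FOLLOW iteration:
FOLLOW(S) := {$}
pass 1:
  A→S b: FOLLOW(S) ⊇ FIRST(b) = {b}; new: +{b}
  B→A B: FOLLOW(A) ⊇ FIRST(B) = {b,c}; new: +{b,c}
  S→B: FOLLOW(B) ⊇ FOLLOW(S) ⊇ {$,b}; new: +{$,b}
  S→b C: FOLLOW(C) ⊇ FOLLOW(S) ⊇ {$,b}; new: +{$,b}
  FOLLOW[S]={$,b}  FOLLOW[A]={b,c}  FOLLOW[B]={$,b}  FOLLOW[C]={$,b}
pass 2: (no change)
  FOLLOW[S]={$,b}  FOLLOW[A]={b,c}  FOLLOW[B]={$,b}  FOLLOW[C]={$,b}

FOLLOW(A) = ["b", "c"]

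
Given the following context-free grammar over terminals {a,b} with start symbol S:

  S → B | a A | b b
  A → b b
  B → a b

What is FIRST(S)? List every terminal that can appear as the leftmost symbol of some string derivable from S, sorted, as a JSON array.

Compute FIRST by fixpoint:
round 1:
  A via A→b b: +{b}
  B via B→a b: +{a}
  S via S→B: +{a}
  S via S→b b: +{b}
  FIRST[S]={a,b}  FIRST[A]={b}  FIRST[B]={a}
round 2: — fixpoint
  FIRST[S]={a,b}  FIRST[A]={b}  FIRST[B]={a}

FIRST(S) = ["a", "b"]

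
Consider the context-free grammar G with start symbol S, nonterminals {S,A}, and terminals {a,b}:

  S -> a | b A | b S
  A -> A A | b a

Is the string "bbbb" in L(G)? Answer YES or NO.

CNF form of G:
  S -> T0 A | T0 S | a
  A -> A A | T0 T1
  T0 -> b
  T1 -> a

CYK fill:
  [0..0]={T0}  "b"  orig:{}
  [1..1]={T0}  "b"  orig:{}
  [2..2]={T0}  "b"  orig:{}
  [3..3]={T0}  "b"  orig:{}
  [0..1]=∅  "bb"
  [1..2]=∅  "bb"
  [2..3]=∅  "bb"
  [0..2]=∅  "bbb"
  [1..3]=∅  "bbb"
  [0..3]=∅  "bbbb"

S ∉ T[0,3] ⇒ NO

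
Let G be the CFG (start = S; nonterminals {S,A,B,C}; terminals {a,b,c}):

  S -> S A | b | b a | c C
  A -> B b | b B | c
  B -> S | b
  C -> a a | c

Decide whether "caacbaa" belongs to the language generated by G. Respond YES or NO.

Convert to CNF:
  S -> S A | T0 T1 | T2 C | b
  A -> B T0 | T0 B | c
  B -> S A | T0 T1 | T2 C | b
  C -> T1 T1 | c
  T0 -> b
  T1 -> a
  T2 -> c

Fill CYK table bottom-up:
  T[0,0] 'c' = {A,C,T2}  orig:{A,C}
  T[1,1] 'a' = {T1}  orig:{}
  T[2,2] 'a' = {T1}  orig:{}
  T[3,3] 'c' = {A,C,T2}  orig:{A,C}
  T[4,4] 'b' = {B,S,T0}  orig:{B,S}
  T[5,5] 'a' = {T1}  orig:{}
  T[6,6] 'a' = {T1}  orig:{}
  T[0,1] 'ca' = ∅
  T[1,2] 'aa' = {C}
  T[2,3] 'ac' = ∅
  T[3,4] 'cb' = ∅
  T[4,5] 'ba' = {B,S}
  T[5,6] 'aa' = {C}
  T[0,2] 'caa' = {B,S}
  T[1,3] 'aac' = ∅
  T[2,4] 'acb' = ∅
  T[3,5] 'cba' = ∅
  T[4,6] 'baa' = ∅
  T[0,3] 'caac' = {B,S}
  T[1,4] 'aacb' = ∅
  T[2,5] 'acba' = ∅
  T[3,6] 'cbaa' = ∅
  T[0,4] 'caacb' = {A}
  T[1,5] 'aacba' = ∅
  T[2,6] 'acbaa' = ∅
  T[0,5] 'caacba' = ∅
  T[1,6] 'aacbaa' = ∅
  T[0,6] 'caacbaa' = ∅

S ∉ T[0,6] ⇒ NO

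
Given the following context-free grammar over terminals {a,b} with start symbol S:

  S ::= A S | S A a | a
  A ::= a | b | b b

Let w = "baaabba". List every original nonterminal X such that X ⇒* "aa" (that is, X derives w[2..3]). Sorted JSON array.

Convert to CNF:
  S -> A S | S X2 | a
  A -> T0 T0 | a | b
  T0 -> b
  T1 -> a
  X2 -> A T1

Fill CYK table bottom-up (cells [i..j] with 2 ≤ i ≤ j ≤ 3 only):
  T[2,2] 'a' = {A,S,T1}  orig:{A,S}
  T[3,3] 'a' = {A,S,T1}  orig:{A,S}
  T[2,3] 'aa' = {S,X2}  orig:{S}

Original NTs in T[2,3] deriving "aa": ["S"]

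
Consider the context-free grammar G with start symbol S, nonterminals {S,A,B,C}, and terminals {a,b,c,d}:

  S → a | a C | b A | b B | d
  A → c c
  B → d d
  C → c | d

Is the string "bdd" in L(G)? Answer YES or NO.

Convert to CNF:
  S -> T2 C | T3 A | T3 B | a | d
  A -> T0 T0
  B -> T1 T1
  C -> c | d
  T0 -> c
  T1 -> d
  T2 -> a
  T3 -> b

Fill CYK table bottom-up:
  cell(0,0) b: {T3}  orig:{}
  cell(1,1) d: {C,S,T1}  orig:{C,S}
  cell(2,2) d: {C,S,T1}  orig:{C,S}
  cell(0,1) bd: ∅
  cell(1,2) dd: {B}
  cell(0,2) bdd: {S}

S ∈ T[0,2] ⇒ YES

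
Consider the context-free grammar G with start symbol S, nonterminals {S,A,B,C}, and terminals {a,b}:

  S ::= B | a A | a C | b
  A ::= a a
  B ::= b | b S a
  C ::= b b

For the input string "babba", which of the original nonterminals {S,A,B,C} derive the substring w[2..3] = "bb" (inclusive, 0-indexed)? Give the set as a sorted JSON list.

CNF form of G:
  S -> T0 A | T0 C | T1 X3 | b
  A -> T0 T0
  B -> T1 X2 | b
  C -> T1 T1
  T0 -> a
  T1 -> b
  X2 -> S T0
  X3 -> S T0

CYK table (by increasing span) (cells [i..j] with 2 ≤ i ≤ j ≤ 3 only):
  T[2,2] 'b' = {B,S,T1}  orig:{B,S}
  T[3,3] 'b' = {B,S,T1}  orig:{B,S}
  T[2,3] 'bb' = {C}

Original NTs in T[2,3] deriving "bb": ["C"]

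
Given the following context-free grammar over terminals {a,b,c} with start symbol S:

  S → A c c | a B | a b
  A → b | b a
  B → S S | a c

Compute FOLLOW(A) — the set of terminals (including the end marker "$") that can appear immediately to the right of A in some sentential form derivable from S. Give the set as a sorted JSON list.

FIRST sets, iterate to fixpoint:
pass 1:
  A via A→b: +{b}
  B via B→a c: +{a}
  S via S→A c c: +{b}
  S via S→a B: +{a}
  FIRST(S)={a,b}  FIRST(A)={b}  FIRST(B)={a}
pass 2:
  B via B→S S: +{b}
  FIRST(S)={a,b}  FIRST(A)={b}  FIRST(B)={a,b}
pass 3: done
  FIRST(S)={a,b}  FIRST(A)={b}  FIRST(B)={a,b}

Compute FOLLOW by fixpoint:
initialize: $ ∈ FOLLOW(S)
iter 1:
  B→S S: FOLLOW(S) ⊇ FIRST(S) = {a,b}; new: +{a,b}
  S→A c c: FOLLOW(A) ⊇ FIRST(c) = {c}; new: +{c}
  S→a B: FOLLOW(B) ⊇ FOLLOW(S) ⊇ {$,a,b}; new: +{$,a,b}
  S: {$,a,b}  A: {c}  B: {$,a,b}
iter 2: (no change)
  S: {$,a,b}  A: {c}  B: {$,a,b}

FOLLOW(A) = ["c"]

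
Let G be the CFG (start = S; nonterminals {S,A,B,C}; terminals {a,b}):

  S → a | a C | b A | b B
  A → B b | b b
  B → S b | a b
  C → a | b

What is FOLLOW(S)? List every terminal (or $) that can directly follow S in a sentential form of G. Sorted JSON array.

Compute FIRST by fixpoint:
round 1:
  A via A→b b: +{b}
  B via B→a b: +{a}
  C via C→a: +{a}
  C via C→b: +{b}
  S via S→a: +{a}
  S via S→b A: +{b}
  S: {a,b}  A: {b}  B: {a}  C: {a,b}
round 2:
  A via A→B b: +{a}
  B via B→S b: +{b}
  S: {a,b}  A: {a,b}  B: {a,b}  C: {a,b}
round 3: (stable)
  S: {a,b}  A: {a,b}  B: {a,b}  C: {a,b}

Compute FOLLOW by fixpoint:
FOLLOW(S) := {$}
iter 1:
  A→B b: FOLLOW(B) ⊇ FIRST(b) = {b}; new: +{b}
  B→S b: FOLLOW(S) ⊇ FIRST(b) = {b}; new: +{b}
  S→a C: FOLLOW(C) ⊇ FOLLOW(S) ⊇ {$,b}; new: +{$,b}
  S→b A: FOLLOW(A) ⊇ FOLLOW(S) ⊇ {$,b}; new: +{$,b}
  S→b B: FOLLOW(B) ⊇ FOLLOW(S) ⊇ {$,b}; new: +{$}
  FOLLOW[S]={$,b}  FOLLOW[A]={$,b}  FOLLOW[B]={$,b}  FOLLOW[C]={$,b}
iter 2: (stable)
  FOLLOW[S]={$,b}  FOLLOW[A]={$,b}  FOLLOW[B]={$,b}  FOLLOW[C]={$,b}

FOLLOW(S) = ["$", "b"]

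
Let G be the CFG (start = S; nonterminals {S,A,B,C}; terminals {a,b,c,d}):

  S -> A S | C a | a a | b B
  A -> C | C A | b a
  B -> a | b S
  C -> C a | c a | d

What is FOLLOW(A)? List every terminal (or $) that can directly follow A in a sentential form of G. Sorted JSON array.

Compute FIRST by fixpoint:
[1]
  A via A→b a: +{b}
  B via B→a: +{a}
  B via B→b S: +{b}
  C via C→c a: +{c}
  C via C→d: +{d}
  S via S→A S: +{b}
  S via S→C a: +{c,d}
  S via S→a a: +{a}
  FIRST(S)={a,b,c,d}  FIRST(A)={b}  FIRST(B)={a,b}  FIRST(C)={c,d}
[2]
  A via A→C: +{c,d}
  FIRST(S)={a,b,c,d}  FIRST(A)={b,c,d}  FIRST(B)={a,b}  FIRST(C)={c,d}
[3] done
  FIRST(S)={a,b,c,d}  FIRST(A)={b,c,d}  FIRST(B)={a,b}  FIRST(C)={c,d}

FOLLOW iteration:
FOLLOW(S) := {$}
[1]
  A→C A: FOLLOW(C) ⊇ FIRST(A) = {b,c,d}; new: +{b,c,d}
  C→C a: FOLLOW(C) ⊇ FIRST(a) = {a}; new: +{a}
  S→A S: FOLLOW(A) ⊇ FIRST(S) = {a,b,c,d}; new: +{a,b,c,d}
  S→b B: FOLLOW(B) ⊇ FOLLOW(S) ⊇ {$}; new: +{$}
  S: {$}  A: {a,b,c,d}  B: {$}  C: {a,b,c,d}
[2] — fixpoint
  S: {$}  A: {a,b,c,d}  B: {$}  C: {a,b,c,d}

FOLLOW(A) = ["a", "b", "c", "d"]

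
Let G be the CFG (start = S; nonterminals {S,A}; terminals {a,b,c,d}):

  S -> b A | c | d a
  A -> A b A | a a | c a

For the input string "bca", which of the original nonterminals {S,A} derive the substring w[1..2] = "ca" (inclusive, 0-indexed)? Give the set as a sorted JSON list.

CNF form of G:
  S -> T0 A | T3 T1 | c
  A -> A X4 | T1 T1 | T2 T1
  T0 -> b
  T1 -> a
  T2 -> c
  T3 -> d
  X4 -> T0 A

Fill CYK table bottom-up — only the sub-triangle for w[1..2]:
  cell(1,1) c: {S,T2}  orig:{S}
  cell(2,2) a: {T1}  orig:{}
  cell(1,2) ca: {A}

Original NTs in T[1,2] deriving "ca": ["A"]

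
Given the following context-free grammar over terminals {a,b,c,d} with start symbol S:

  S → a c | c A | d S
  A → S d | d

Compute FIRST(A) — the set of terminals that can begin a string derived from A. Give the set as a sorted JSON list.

Compute FIRST by fixpoint:
round 1:
  A via A→d: +{d}
  S via S→a c: +{a}
  S via S→c A: +{c}
  S via S→d S: +{d}
  FIRST(S)={a,c,d}  FIRST(A)={d}
round 2:
  A via A→S d: +{a,c}
  FIRST(S)={a,c,d}  FIRST(A)={a,c,d}
round 3: (stable)
  FIRST(S)={a,c,d}  FIRST(A)={a,c,d}

FIRST(A) = ["a", "c", "d"]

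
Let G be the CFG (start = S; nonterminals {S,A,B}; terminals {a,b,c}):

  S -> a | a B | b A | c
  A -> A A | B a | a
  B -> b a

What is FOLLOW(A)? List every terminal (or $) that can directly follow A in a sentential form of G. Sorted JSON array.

FIRST sets, iterate to fixpoint:
round 1:
  A via A→a: +{a}
  B via B→b a: +{b}
  S via S→a: +{a}
  S via S→b A: +{b}
  S via S→c: +{c}
  S: {a,b,c}  A: {a}  B: {b}
round 2:
  A via A→B a: +{b}
  S: {a,b,c}  A: {a,b}  B: {b}
round 3: (stable)
  S: {a,b,c}  A: {a,b}  B: {b}

Compute FOLLOW by fixpoint:
seed FOLLOW(S) with $
round 1:
  A→A A: FOLLOW(A) ⊇ FIRST(A) = {a,b}; new: +{a,b}
  A→B a: FOLLOW(B) ⊇ FIRST(a) = {a}; new: +{a}
  S→a B: FOLLOW(B) ⊇ FOLLOW(S) ⊇ {$}; new: +{$}
  S→b A: FOLLOW(A) ⊇ FOLLOW(S) ⊇ {$}; new: +{$}
  FOLLOW[S]={$}  FOLLOW[A]={$,a,b}  FOLLOW[B]={$,a}
round 2: done
  FOLLOW[S]={$}  FOLLOW[A]={$,a,b}  FOLLOW[B]={$,a}

FOLLOW(A) = ["$", "a", "b"]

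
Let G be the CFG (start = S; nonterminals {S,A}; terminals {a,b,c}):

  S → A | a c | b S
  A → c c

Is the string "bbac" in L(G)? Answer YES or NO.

CNF form of G:
  S -> T0 T0 | T1 T0 | T2 S
  A -> T0 T0
  T0 -> c
  T1 -> a
  T2 -> b

CYK fill:
  [0..0]={T2}  "b"  orig:{}
  [1..1]={T2}  "b"  orig:{}
  [2..2]={T1}  "a"  orig:{}
  [3..3]={T0}  "c"  orig:{}
  [0..1]=∅  "bb"
  [1..2]=∅  "ba"
  [2..3]={S}  "ac"
  [0..2]=∅  "bba"
  [1..3]={S}  "bac"
  [0..3]={S}  "bbac"

S ∈ T[0,3] ⇒ YES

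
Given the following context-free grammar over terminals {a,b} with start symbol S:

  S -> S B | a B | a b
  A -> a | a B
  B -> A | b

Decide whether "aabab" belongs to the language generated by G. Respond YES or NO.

Convert to CNF:
  S -> S B | T0 B | T0 T1
  A -> T0 B | a
  B -> T0 B | a | b
  T0 -> a
  T1 -> b

Fill CYK table bottom-up:
  T[0,0] 'a' = {A,B,T0}  orig:{A,B}
  T[1,1] 'a' = {A,B,T0}  orig:{A,B}
  T[2,2] 'b' = {B,T1}  orig:{B}
  T[3,3] 'a' = {A,B,T0}  orig:{A,B}
  T[4,4] 'b' = {B,T1}  orig:{B}
  T[0,1] 'aa' = {A,B,S}
  T[1,2] 'ab' = {A,B,S}
  T[2,3] 'ba' = ∅
  T[3,4] 'ab' = {A,B,S}
  T[0,2] 'aab' = {A,B,S}
  T[1,3] 'aba' = {S}
  T[2,4] 'bab' = ∅
  T[0,3] 'aaba' = {S}
  T[1,4] 'abab' = {S}
  T[0,4] 'aabab' = {S}

S ∈ T[0,4] ⇒ YES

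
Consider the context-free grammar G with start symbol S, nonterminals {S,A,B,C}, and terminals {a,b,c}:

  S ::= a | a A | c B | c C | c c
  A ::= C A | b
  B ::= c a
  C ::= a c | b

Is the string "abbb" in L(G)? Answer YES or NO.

CNF form of G:
  S -> T0 B | T0 C | T0 T0 | T1 A | a
  A -> C A | b
  B -> T0 T1
  C -> T1 T0 | b
  T0 -> c
  T1 -> a

CYK fill:
  [0..0]={S,T1}  "a"  orig:{S}
  [1..1]={A,C}  "b"
  [2..2]={A,C}  "b"
  [3..3]={A,C}  "b"
  [0..1]={S}  "ab"
  [1..2]={A}  "bb"
  [2..3]={A}  "bb"
  [0..2]={S}  "abb"
  [1..3]={A}  "bbb"
  [0..3]={S}  "abbb"

S ∈ T[0,3] ⇒ YES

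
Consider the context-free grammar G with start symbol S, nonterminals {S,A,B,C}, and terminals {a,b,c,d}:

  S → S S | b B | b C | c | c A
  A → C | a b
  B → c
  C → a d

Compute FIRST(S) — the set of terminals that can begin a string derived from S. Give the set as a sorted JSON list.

FIRST iteration:
pass 1:
  A via A→a b: +{a}
  B via B→c: +{c}
  C via C→a d: +{a}
  S via S→b B: +{b}
  S via S→c: +{c}
  FIRST(S)={b,c}  FIRST(A)={a}  FIRST(B)={c}  FIRST(C)={a}
pass 2: (stable)
  FIRST(S)={b,c}  FIRST(A)={a}  FIRST(B)={c}  FIRST(C)={a}

FIRST(S) = ["b", "c"]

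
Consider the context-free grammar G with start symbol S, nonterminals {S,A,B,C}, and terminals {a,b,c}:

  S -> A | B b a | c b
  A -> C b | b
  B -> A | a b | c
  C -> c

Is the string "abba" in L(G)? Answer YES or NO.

CNF form of G:
  S -> B X3 | C T0 | T2 T0 | b
  A -> C T0 | b
  B -> C T0 | T1 T0 | b | c
  C -> c
  T0 -> b
  T1 -> a
  T2 -> c
  X3 -> T0 T1

CYK fill:
  [0..0]={T1}  "a"  orig:{}
  [1..1]={A,B,S,T0}  "b"  orig:{A,B,S}
  [2..2]={A,B,S,T0}  "b"  orig:{A,B,S}
  [3..3]={T1}  "a"  orig:{}
  [0..1]={B}  "ab"
  [1..2]=∅  "bb"
  [2..3]={X3}  "ba"  orig:{}
  [0..2]=∅  "abb"
  [1..3]={S}  "bba"
  [0..3]={S}  "abba"

S ∈ T[0,3] ⇒ YES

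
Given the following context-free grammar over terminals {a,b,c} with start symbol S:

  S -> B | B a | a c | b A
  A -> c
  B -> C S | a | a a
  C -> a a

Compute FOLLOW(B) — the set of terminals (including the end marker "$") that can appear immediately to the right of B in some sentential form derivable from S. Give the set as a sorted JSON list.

Compute FIRST by fixpoint:
round 1:
  A via A→c: +{c}
  B via B→a: +{a}
  C via C→a a: +{a}
  S via S→B: +{a}
  S via S→b A: +{b}
  FIRST[S]={a,b}  FIRST[A]={c}  FIRST[B]={a}  FIRST[C]={a}
round 2: (stable)
  FIRST[S]={a,b}  FIRST[A]={c}  FIRST[B]={a}  FIRST[C]={a}

Compute FOLLOW by fixpoint:
initialize: $ ∈ FOLLOW(S)
pass 1:
  B→C S: FOLLOW(C) ⊇ FIRST(S) = {a,b}; new: +{a,b}
  S→B: FOLLOW(B) ⊇ FOLLOW(S) ⊇ {$}; new: +{$}
  S→B a: FOLLOW(B) ⊇ FIRST(a) = {a}; new: +{a}
  S→b A: FOLLOW(A) ⊇ FOLLOW(S) ⊇ {$}; new: +{$}
  FOLLOW[S]={$}  FOLLOW[A]={$}  FOLLOW[B]={$,a}  FOLLOW[C]={a,b}
pass 2:
  B→C S: FOLLOW(S) ⊇ FOLLOW(B) ⊇ {$,a}; new: +{a}
  S→b A: FOLLOW(A) ⊇ FOLLOW(S) ⊇ {$,a}; new: +{a}
  FOLLOW[S]={$,a}  FOLLOW[A]={$,a}  FOLLOW[B]={$,a}  FOLLOW[C]={a,b}
pass 3: (no change)
  FOLLOW[S]={$,a}  FOLLOW[A]={$,a}  FOLLOW[B]={$,a}  FOLLOW[C]={a,b}

FOLLOW(B) = ["$", "a"]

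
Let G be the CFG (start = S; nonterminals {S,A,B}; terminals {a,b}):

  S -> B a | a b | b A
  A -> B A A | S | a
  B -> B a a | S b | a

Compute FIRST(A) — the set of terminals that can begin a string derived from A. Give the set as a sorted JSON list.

FIRST sets, iterate to fixpoint:
[1]
  A via A→a: +{a}
  B via B→a: +{a}
  S via S→B a: +{a}
  S via S→b A: +{b}
  FIRST(S)={a,b}  FIRST(A)={a}  FIRST(B)={a}
[2]
  A via A→S: +{b}
  B via B→S b: +{b}
  FIRST(S)={a,b}  FIRST(A)={a,b}  FIRST(B)={a,b}
[3] (no change)
  FIRST(S)={a,b}  FIRST(A)={a,b}  FIRST(B)={a,b}

FIRST(A) = ["a", "b"]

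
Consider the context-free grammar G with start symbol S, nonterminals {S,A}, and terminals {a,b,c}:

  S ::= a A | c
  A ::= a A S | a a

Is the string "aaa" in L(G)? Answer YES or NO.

Convert to CNF:
  S -> T0 A | c
  A -> T0 T0 | T0 X1
  T0 -> a
  X1 -> A S

Fill CYK table bottom-up:
  [0..0]={T0}  "a"  orig:{}
  [1..1]={T0}  "a"  orig:{}
  [2..2]={T0}  "a"  orig:{}
  [0..1]={A}  "aa"
  [1..2]={A}  "aa"
  [0..2]={S}  "aaa"

S ∈ T[0,2] ⇒ YES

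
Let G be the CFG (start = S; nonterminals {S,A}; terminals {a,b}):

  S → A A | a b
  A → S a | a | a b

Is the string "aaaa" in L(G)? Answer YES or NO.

CNF form of G:
  S -> A A | T0 T1
  A -> S T0 | T0 T1 | a
  T0 -> a
  T1 -> b

CYK fill:
  [0..0]={A,T0}  "a"  orig:{A}
  [1..1]={A,T0}  "a"  orig:{A}
  [2..2]={A,T0}  "a"  orig:{A}
  [3..3]={A,T0}  "a"  orig:{A}
  [0..1]={S}  "aa"
  [1..2]={S}  "aa"
  [2..3]={S}  "aa"
  [0..2]={A}  "aaa"
  [1..3]={A}  "aaa"
  [0..3]={S}  "aaaa"

S ∈ T[0,3] ⇒ YES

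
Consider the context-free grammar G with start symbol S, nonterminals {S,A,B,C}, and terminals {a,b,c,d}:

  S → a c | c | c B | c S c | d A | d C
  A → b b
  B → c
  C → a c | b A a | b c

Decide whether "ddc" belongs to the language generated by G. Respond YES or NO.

CNF form of G:
  S -> T1 T2 | T2 B | T2 X5 | T3 A | T3 C | c
  A -> T0 T0
  B -> c
  C -> T0 T2 | T0 X4 | T1 T2
  T0 -> b
  T1 -> a
  T2 -> c
  T3 -> d
  X4 -> A T1
  X5 -> S T2

CYK table (by increasing span):
  T[0,0] 'd' = {T3}  orig:{}
  T[1,1] 'd' = {T3}  orig:{}
  T[2,2] 'c' = {B,S,T2}  orig:{B,S}
  T[0,1] 'dd' = ∅
  T[1,2] 'dc' = ∅
  T[0,2] 'ddc' = ∅

S ∉ T[0,2] ⇒ NO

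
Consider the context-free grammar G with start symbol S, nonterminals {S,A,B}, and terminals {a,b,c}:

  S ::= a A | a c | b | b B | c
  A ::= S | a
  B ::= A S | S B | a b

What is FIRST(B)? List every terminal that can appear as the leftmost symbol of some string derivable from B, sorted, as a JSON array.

Compute FIRST by fixpoint:
pass 1:
  A via A→a: +{a}
  B via B→A S: +{a}
  S via S→a A: +{a}
  S via S→b: +{b}
  S via S→c: +{c}
  FIRST[S]={a,b,c}  FIRST[A]={a}  FIRST[B]={a}
pass 2:
  A via A→S: +{b,c}
  B via B→A S: +{b,c}
  FIRST[S]={a,b,c}  FIRST[A]={a,b,c}  FIRST[B]={a,b,c}
pass 3: done
  FIRST[S]={a,b,c}  FIRST[A]={a,b,c}  FIRST[B]={a,b,c}

FIRST(B) = ["a", "b", "c"]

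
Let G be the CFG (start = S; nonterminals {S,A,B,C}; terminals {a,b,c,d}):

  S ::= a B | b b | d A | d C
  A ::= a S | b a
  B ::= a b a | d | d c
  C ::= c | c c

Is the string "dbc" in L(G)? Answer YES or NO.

CNF form of G:
  S -> T0 B | T1 T1 | T2 A | T2 C
  A -> T0 S | T1 T0
  B -> T0 X4 | T2 T3 | d
  C -> T3 T3 | c
  T0 -> a
  T1 -> b
  T2 -> d
  T3 -> c
  X4 -> T1 T0

CYK table (by increasing span):
  T[0,0] 'd' = {B,T2}  orig:{B}
  T[1,1] 'b' = {T1}  orig:{}
  T[2,2] 'c' = {C,T3}  orig:{C}
  T[0,1] 'db' = ∅
  T[1,2] 'bc' = ∅
  T[0,2] 'dbc' = ∅

S ∉ T[0,2] ⇒ NO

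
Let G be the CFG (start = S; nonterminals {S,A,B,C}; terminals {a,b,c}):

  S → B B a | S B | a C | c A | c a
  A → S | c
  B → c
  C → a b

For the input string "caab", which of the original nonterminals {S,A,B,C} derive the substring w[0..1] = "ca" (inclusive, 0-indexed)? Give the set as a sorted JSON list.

Convert to CNF:
  S -> B X4 | S B | T0 C | T1 A | T1 T0
  A -> B X3 | S B | T0 C | T1 A | T1 T0 | c
  B -> c
  C -> T0 T2
  T0 -> a
  T1 -> c
  T2 -> b
  X3 -> B T0
  X4 -> B T0

CYK table (by increasing span) (cells [i..j] with 0 ≤ i ≤ j ≤ 1 only):
  T[0,0] 'c' = {A,B,T1}  orig:{A,B}
  T[1,1] 'a' = {T0}  orig:{}
  T[0,1] 'ca' = {A,S,X3,X4}  orig:{A,S}

Original NTs in T[0,1] deriving "ca": ["A", "S"]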